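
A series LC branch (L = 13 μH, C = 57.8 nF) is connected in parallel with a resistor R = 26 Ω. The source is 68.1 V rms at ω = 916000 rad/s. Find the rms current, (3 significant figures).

10.1 A

X_L = ωL = 11.9 Ω
X_C = 1/(ωC) = 18.9 Ω
Branch 1: Z₁ = R = 26.0 Ω
Branch 2 (series LC): Z₂ = j(X_L − X_C) = −j6.98 Ω
Parallel: Z = Z₁Z₂/(Z₁+Z₂), |Z| = 6.74 Ω, ∠Z = -75.0°
I = V/|Z| = 68.1/6.74 = 10.1 A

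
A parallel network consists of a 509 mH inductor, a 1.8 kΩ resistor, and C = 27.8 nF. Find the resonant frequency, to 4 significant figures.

ω₀ = 1/√(LC) = 1/√(0.509 × 2.78e-08) = 8407 rad/s
f₀ = ω₀/(2π) = 1.338 kHz

1.338 kHz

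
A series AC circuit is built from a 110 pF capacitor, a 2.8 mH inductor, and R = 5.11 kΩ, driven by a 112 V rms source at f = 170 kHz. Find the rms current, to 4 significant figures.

ω = 2πf = 1.068e+06 rad/s
X_L = ωL = 2991 Ω
X_C = 1/(ωC) = 8511 Ω
Net reactance X = X_L − X_C = -5520 Ω
Z = 5110 − j5520 Ω
|Z| = √(5110² + 5520²) = 7522 Ω
I = V/|Z| = 112/7522 = 14.89 mA

14.89 mA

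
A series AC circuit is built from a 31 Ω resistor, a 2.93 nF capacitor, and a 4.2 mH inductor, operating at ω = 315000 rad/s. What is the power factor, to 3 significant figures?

X_L = ωL = 1320 Ω
X_C = 1/(ωC) = 1080 Ω
Net reactance X = X_L − X_C = 240 Ω
Z = 31.0 + j240 Ω
|Z| = √(31.0² + 240²) = 242 Ω
∠Z = arctan(240/31.0) = 82.6°
cos φ = cos(82.6°) = 0.128

0.128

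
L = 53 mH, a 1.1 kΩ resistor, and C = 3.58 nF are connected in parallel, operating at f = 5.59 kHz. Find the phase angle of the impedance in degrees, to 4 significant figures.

24.35°

ω = 2πf = 35120 rad/s
X_L = ωL = 1862 Ω
X_C = 1/(ωC) = 7953 Ω
Parallel: admittances add. Y = 1/R + 1/(jωL) + jωC
Y = (0.0009091 − j0.0004115) S
|Y| = 0.0009979 S → |Z| = 1/|Y| = 1002 Ω, ∠Z = −∠Y = 24.35°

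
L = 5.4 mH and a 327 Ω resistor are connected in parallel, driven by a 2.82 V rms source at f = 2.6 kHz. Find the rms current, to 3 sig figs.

33.1 mA

ω = 2πf = 16340 rad/s
X_L = ωL = 88.2 Ω
Parallel: admittances add. Y = 1/R + 1/(jωL)
Y = (0.00306 − j0.0113) S
|Y| = 0.0117 S → |Z| = 1/|Y| = 85.2 Ω, ∠Z = −∠Y = 74.9°
I = V/|Z| = 2.82/85.2 = 33.1 mA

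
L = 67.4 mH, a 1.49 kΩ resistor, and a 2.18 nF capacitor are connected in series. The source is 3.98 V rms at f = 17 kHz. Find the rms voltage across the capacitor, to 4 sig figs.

5.236 V

ω = 2πf = 106800 rad/s
X_L = ωL = 7199 Ω
X_C = 1/(ωC) = 4295 Ω
Net reactance X = X_L − X_C = 2905 Ω
Z = 1490 + j2905 Ω
|Z| = √(1490² + 2905²) = 3265 Ω
I = V/|Z| = 1.219 mA
V_C = I·|Z_C| = 0.001219 × 4295 = 5.236 V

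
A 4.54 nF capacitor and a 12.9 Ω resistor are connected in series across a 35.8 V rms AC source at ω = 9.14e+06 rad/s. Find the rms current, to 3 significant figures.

1.31 A

X_C = 1/(ωC) = 24.1 Ω
Z = 12.9 − j24.1 Ω
|Z| = √(12.9² + 24.1²) = 27.3 Ω
I = V/|Z| = 35.8/27.3 = 1.31 A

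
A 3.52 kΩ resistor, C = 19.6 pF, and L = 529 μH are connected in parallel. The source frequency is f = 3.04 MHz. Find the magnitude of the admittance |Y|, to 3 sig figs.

ω = 2πf = 1.91e+07 rad/s
X_L = ωL = 10100 Ω
X_C = 1/(ωC) = 2670 Ω
Parallel: admittances add. Y = 1/R + 1/(jωL) + jωC
Y = (0.000284 + j0.000275) S
|Y| = 0.000396 S → |Z| = 1/|Y| = 2530 Ω, ∠Z = −∠Y = -44.1°

396 μS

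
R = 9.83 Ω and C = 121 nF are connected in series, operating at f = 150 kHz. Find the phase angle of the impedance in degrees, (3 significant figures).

ω = 2πf = 942500 rad/s
X_C = 1/(ωC) = 8.77 Ω
Z = 9.83 − j8.77 Ω
|Z| = √(9.83² + 8.77²) = 13.2 Ω
∠Z = arctan(-8.77/9.83) = -41.7°

-41.7°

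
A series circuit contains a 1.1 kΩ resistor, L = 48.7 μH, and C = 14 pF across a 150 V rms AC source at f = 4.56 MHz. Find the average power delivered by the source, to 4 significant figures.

10.25 W

ω = 2πf = 2.865e+07 rad/s
X_L = ωL = 1395 Ω
X_C = 1/(ωC) = 2493 Ω
Net reactance X = X_L − X_C = -1098 Ω
Z = 1100 − j1098 Ω
|Z| = √(1100² + 1098²) = 1554 Ω
∠Z = arctan(-1098/1100) = -44.94°
I = V/|Z| = 96.52 mA
P = VI cos φ = 150 × 0.09652 × cos(-44.94°) = 10.25 W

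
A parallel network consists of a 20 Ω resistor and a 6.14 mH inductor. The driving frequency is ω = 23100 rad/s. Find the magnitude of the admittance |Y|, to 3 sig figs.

50.5 mS

X_L = ωL = 142 Ω
Parallel: admittances add. Y = 1/R + 1/(jωL)
Y = (0.0500 − j0.00705) S
|Y| = 0.0505 S → |Z| = 1/|Y| = 19.8 Ω, ∠Z = −∠Y = 8.03°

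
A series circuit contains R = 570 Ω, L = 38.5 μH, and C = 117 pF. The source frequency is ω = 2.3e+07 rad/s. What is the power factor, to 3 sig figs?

0.743

X_L = ωL = 886 Ω
X_C = 1/(ωC) = 372 Ω
Net reactance X = X_L − X_C = 514 Ω
Z = 570 + j514 Ω
|Z| = √(570² + 514²) = 767 Ω
∠Z = arctan(514/570) = 42.0°
cos φ = cos(42.0°) = 0.743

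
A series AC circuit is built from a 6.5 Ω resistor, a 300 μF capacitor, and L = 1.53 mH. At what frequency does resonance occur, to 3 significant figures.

ω₀ = 1/√(LC) = 1/√(0.00153 × 0.0003) = 1476 rad/s
f₀ = ω₀/(2π) = 235 Hz

235 Hz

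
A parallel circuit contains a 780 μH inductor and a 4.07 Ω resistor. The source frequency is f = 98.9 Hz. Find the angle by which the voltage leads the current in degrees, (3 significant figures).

ω = 2πf = 621.4 rad/s
X_L = ωL = 0.485 Ω
Parallel: admittances add. Y = 1/R + 1/(jωL)
Y = (0.246 − j2.06) S
|Y| = 2.08 S → |Z| = 1/|Y| = 0.481 Ω, ∠Z = −∠Y = 83.2°

83.2°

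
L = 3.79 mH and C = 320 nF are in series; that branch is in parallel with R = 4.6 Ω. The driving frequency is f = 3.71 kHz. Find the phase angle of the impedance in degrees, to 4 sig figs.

ω = 2πf = 23310 rad/s
X_L = ωL = 88.35 Ω
X_C = 1/(ωC) = 134.1 Ω
Branch 1: Z₁ = R = 4.600 Ω
Branch 2 (series LC): Z₂ = j(X_L − X_C) = −j45.71 Ω
Parallel: Z = Z₁Z₂/(Z₁+Z₂), |Z| = 4.577 Ω, ∠Z = -5.746°

-5.746°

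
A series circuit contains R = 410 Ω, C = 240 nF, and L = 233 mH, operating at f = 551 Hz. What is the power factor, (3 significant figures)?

ω = 2πf = 3462 rad/s
X_L = ωL = 807 Ω
X_C = 1/(ωC) = 1200 Ω
Net reactance X = X_L − X_C = -397 Ω
Z = 410 − j397 Ω
|Z| = √(410² + 397²) = 571 Ω
∠Z = arctan(-397/410) = -44.1°
cos φ = cos(-44.1°) = 0.719

0.719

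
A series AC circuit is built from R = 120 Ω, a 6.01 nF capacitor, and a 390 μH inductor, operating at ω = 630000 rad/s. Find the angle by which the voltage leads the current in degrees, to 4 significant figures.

X_L = ωL = 245.7 Ω
X_C = 1/(ωC) = 264.1 Ω
Net reactance X = X_L − X_C = -18.41 Ω
Z = 120.0 − j18.41 Ω
|Z| = √(120.0² + 18.41²) = 121.4 Ω
∠Z = arctan(-18.41/120.0) = -8.722°

-8.722°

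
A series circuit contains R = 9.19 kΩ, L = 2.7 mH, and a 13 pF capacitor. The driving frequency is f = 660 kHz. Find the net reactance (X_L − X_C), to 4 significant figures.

-7353 Ω

ω = 2πf = 4.147e+06 rad/s
X_L = ωL = 11200 Ω
X_C = 1/(ωC) = 18550 Ω
X = 11200 − 18550 = -7353 Ω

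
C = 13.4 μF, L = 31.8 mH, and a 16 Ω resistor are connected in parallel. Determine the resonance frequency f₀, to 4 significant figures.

ω₀ = 1/√(LC) = 1/√(0.0318 × 1.34e-05) = 1532 rad/s
f₀ = ω₀/(2π) = 243.8 Hz

243.8 Hz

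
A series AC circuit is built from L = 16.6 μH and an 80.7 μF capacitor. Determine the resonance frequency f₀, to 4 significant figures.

ω₀ = 1/√(LC) = 1/√(1.66e-05 × 8.07e-05) = 27320 rad/s
f₀ = ω₀/(2π) = 4.348 kHz

4.348 kHz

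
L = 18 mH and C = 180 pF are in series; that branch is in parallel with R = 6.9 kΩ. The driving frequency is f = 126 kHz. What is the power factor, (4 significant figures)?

0.7236

ω = 2πf = 791700 rad/s
X_L = ωL = 14250 Ω
X_C = 1/(ωC) = 7017 Ω
Branch 1: Z₁ = R = 6900 Ω
Branch 2 (series LC): Z₂ = j(X_L − X_C) = j7233 Ω
Parallel: Z = Z₁Z₂/(Z₁+Z₂), |Z| = 4993 Ω, ∠Z = 43.65°
cos φ = cos(43.65°) = 0.7236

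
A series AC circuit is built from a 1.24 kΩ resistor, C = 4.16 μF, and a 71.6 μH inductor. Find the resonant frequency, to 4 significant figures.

ω₀ = 1/√(LC) = 1/√(7.16e-05 × 4.16e-06) = 57940 rad/s
f₀ = ω₀/(2π) = 9.222 kHz

9.222 kHz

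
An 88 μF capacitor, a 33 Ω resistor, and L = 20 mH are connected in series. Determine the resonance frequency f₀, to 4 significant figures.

ω₀ = 1/√(LC) = 1/√(0.02 × 8.8e-05) = 753.8 rad/s
f₀ = ω₀/(2π) = 120.0 Hz

120.0 Hz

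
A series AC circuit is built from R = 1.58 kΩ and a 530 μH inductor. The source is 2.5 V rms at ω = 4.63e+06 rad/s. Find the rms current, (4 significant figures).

856.6 μA

X_L = ωL = 2454 Ω
Z = 1580 + j2454 Ω
|Z| = √(1580² + 2454²) = 2919 Ω
I = V/|Z| = 2.5/2919 = 856.6 μA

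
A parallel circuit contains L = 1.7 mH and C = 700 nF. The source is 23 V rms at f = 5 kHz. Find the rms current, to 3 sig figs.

75.1 mA

ω = 2πf = 31420 rad/s
X_L = ωL = 53.4 Ω
X_C = 1/(ωC) = 45.5 Ω
Parallel: admittances add. Y = 1/(jωL) + jωC
Y = (0 + j0.00327) S
|Y| = 0.00327 S → |Z| = 1/|Y| = 306 Ω, ∠Z = −∠Y = -90.0°
I = V/|Z| = 23/306 = 75.1 mA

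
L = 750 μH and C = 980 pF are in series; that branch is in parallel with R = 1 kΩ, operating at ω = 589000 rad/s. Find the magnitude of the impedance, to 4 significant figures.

790.5 Ω

X_L = ωL = 441.8 Ω
X_C = 1/(ωC) = 1732 Ω
Branch 1: Z₁ = R = 1000 Ω
Branch 2 (series LC): Z₂ = j(X_L − X_C) = −j1291 Ω
Parallel: Z = Z₁Z₂/(Z₁+Z₂), |Z| = 790.5 Ω, ∠Z = -37.77°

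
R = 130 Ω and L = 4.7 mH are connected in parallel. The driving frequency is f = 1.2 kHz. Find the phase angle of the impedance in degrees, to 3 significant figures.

ω = 2πf = 7540 rad/s
X_L = ωL = 35.4 Ω
Parallel: admittances add. Y = 1/R + 1/(jωL)
Y = (0.00769 − j0.0282) S
|Y| = 0.0292 S → |Z| = 1/|Y| = 34.2 Ω, ∠Z = −∠Y = 74.8°

74.8°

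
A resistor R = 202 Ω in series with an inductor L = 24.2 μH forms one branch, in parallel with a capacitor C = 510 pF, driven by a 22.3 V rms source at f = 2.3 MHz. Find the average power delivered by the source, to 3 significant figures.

ω = 2πf = 1.445e+07 rad/s
X_L = ωL = 350 Ω
X_C = 1/(ωC) = 136 Ω
Branch 1 (R+jX_L): Z₁ = 202 + j350 Ω, |Z₁| = 404 Ω
Branch 2 (−jX_C): Z₂ = −j136 Ω
Parallel: Z = Z₁Z₂/(Z₁+Z₂), |Z| = 186 Ω, ∠Z = -76.7°
I = V/|Z| = 120 mA
P = VI cos φ = 22.3 × 0.120 × cos(-76.7°) = 616 mW

616 mW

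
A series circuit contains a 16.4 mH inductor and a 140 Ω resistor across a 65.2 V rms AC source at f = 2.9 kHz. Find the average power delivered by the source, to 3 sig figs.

5.47 W

ω = 2πf = 18220 rad/s
X_L = ωL = 299 Ω
Z = 140 + j299 Ω
|Z| = √(140² + 299²) = 330 Ω
∠Z = arctan(299/140) = 64.9°
I = V/|Z| = 198 mA
P = VI cos φ = 65.2 × 0.198 × cos(64.9°) = 5.47 W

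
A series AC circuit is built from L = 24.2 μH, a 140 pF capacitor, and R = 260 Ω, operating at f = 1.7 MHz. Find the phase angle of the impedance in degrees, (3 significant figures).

ω = 2πf = 1.068e+07 rad/s
X_L = ωL = 258 Ω
X_C = 1/(ωC) = 669 Ω
Net reactance X = X_L − X_C = -410 Ω
Z = 260 − j410 Ω
|Z| = √(260² + 410²) = 486 Ω
∠Z = arctan(-410/260) = -57.6°

-57.6°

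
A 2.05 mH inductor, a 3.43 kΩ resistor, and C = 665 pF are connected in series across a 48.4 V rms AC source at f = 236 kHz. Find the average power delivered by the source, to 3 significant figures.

ω = 2πf = 1.483e+06 rad/s
X_L = ωL = 3040 Ω
X_C = 1/(ωC) = 1010 Ω
Net reactance X = X_L − X_C = 2030 Ω
Z = 3430 + j2030 Ω
|Z| = √(3430² + 2030²) = 3980 Ω
∠Z = arctan(2030/3430) = 30.6°
I = V/|Z| = 12.2 mA
P = VI cos φ = 48.4 × 0.0122 × cos(30.6°) = 506 mW

506 mW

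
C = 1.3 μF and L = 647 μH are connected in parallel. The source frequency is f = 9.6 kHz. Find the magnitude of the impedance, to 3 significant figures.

ω = 2πf = 60320 rad/s
X_L = ωL = 39.0 Ω
X_C = 1/(ωC) = 12.8 Ω
Parallel: admittances add. Y = 1/(jωL) + jωC
Y = (0 + j0.0528) S
|Y| = 0.0528 S → |Z| = 1/|Y| = 18.9 Ω, ∠Z = −∠Y = -90.0°

18.9 Ω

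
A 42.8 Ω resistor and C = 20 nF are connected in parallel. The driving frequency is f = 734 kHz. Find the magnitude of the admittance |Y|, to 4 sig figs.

95.15 mS

ω = 2πf = 4.612e+06 rad/s
X_C = 1/(ωC) = 10.84 Ω
Parallel: admittances add. Y = 1/R + jωC
Y = (0.02336 + j0.09224) S
|Y| = 0.09515 S → |Z| = 1/|Y| = 10.51 Ω, ∠Z = −∠Y = -75.79°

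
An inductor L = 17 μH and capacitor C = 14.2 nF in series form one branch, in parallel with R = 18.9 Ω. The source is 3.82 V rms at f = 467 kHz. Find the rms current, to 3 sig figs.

ω = 2πf = 2.934e+06 rad/s
X_L = ωL = 49.9 Ω
X_C = 1/(ωC) = 24.0 Ω
Branch 1: Z₁ = R = 18.9 Ω
Branch 2 (series LC): Z₂ = j(X_L − X_C) = j25.9 Ω
Parallel: Z = Z₁Z₂/(Z₁+Z₂), |Z| = 15.3 Ω, ∠Z = 36.1°
I = V/|Z| = 3.82/15.3 = 250 mA

250 mA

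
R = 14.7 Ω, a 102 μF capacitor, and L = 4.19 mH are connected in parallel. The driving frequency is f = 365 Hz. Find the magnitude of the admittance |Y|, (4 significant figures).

146.6 mS

ω = 2πf = 2293 rad/s
X_L = ωL = 9.609 Ω
X_C = 1/(ωC) = 4.275 Ω
Parallel: admittances add. Y = 1/R + 1/(jωL) + jωC
Y = (0.06803 + j0.1299) S
|Y| = 0.1466 S → |Z| = 1/|Y| = 6.821 Ω, ∠Z = −∠Y = -62.35°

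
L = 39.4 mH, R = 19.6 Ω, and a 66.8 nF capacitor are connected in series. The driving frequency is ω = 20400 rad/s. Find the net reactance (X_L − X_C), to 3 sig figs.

69.9 Ω

X_L = ωL = 804 Ω
X_C = 1/(ωC) = 734 Ω
X = 804 − 734 = 69.9 Ω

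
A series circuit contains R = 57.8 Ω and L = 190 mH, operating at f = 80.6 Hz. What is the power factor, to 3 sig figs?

ω = 2πf = 506.4 rad/s
X_L = ωL = 96.2 Ω
Z = 57.8 + j96.2 Ω
|Z| = √(57.8² + 96.2²) = 112 Ω
∠Z = arctan(96.2/57.8) = 59.0°
cos φ = cos(59.0°) = 0.515

0.515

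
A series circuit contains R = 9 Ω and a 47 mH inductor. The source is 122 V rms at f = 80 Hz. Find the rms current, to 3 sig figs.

ω = 2πf = 502.7 rad/s
X_L = ωL = 23.6 Ω
Z = 9.00 + j23.6 Ω
|Z| = √(9.00² + 23.6²) = 25.3 Ω
I = V/|Z| = 122/25.3 = 4.83 A

4.83 A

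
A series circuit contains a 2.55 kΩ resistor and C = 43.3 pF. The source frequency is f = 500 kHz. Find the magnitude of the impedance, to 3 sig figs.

7780 Ω

ω = 2πf = 3.142e+06 rad/s
X_C = 1/(ωC) = 7350 Ω
Z = 2550 − j7350 Ω
|Z| = √(2550² + 7350²) = 7780 Ω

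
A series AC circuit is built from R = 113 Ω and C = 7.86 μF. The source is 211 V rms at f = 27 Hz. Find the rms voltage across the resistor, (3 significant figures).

31.4 V

ω = 2πf = 169.6 rad/s
X_C = 1/(ωC) = 750 Ω
Z = 113 − j750 Ω
|Z| = √(113² + 750²) = 758 Ω
I = V/|Z| = 278 mA
V_R = I·|Z_R| = 0.278 × 113 = 31.4 V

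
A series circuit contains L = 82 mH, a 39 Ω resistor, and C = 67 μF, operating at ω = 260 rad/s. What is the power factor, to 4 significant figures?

X_L = ωL = 21.32 Ω
X_C = 1/(ωC) = 57.41 Ω
Net reactance X = X_L − X_C = -36.09 Ω
Z = 39.00 − j36.09 Ω
|Z| = √(39.00² + 36.09²) = 53.13 Ω
∠Z = arctan(-36.09/39.00) = -42.78°
cos φ = cos(-42.78°) = 0.7340

0.7340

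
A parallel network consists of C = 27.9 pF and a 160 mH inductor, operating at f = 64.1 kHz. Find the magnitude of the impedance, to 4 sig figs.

ω = 2πf = 402800 rad/s
X_L = ωL = 64440 Ω
X_C = 1/(ωC) = 88990 Ω
Parallel: admittances add. Y = 1/(jωL) + jωC
Y = (0 − j4.281e-06) S
|Y| = 4.281e-06 S → |Z| = 1/|Y| = 233600 Ω, ∠Z = −∠Y = 90.00°

233600 Ω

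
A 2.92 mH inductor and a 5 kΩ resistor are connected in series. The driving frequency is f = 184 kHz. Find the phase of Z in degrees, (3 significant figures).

34.0°

ω = 2πf = 1.156e+06 rad/s
X_L = ωL = 3380 Ω
Z = 5000 + j3380 Ω
|Z| = √(5000² + 3380²) = 6030 Ω
∠Z = arctan(3380/5000) = 34.0°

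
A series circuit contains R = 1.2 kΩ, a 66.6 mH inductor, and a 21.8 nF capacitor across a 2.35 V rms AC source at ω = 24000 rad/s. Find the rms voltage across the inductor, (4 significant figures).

3.029 V

X_L = ωL = 1598 Ω
X_C = 1/(ωC) = 1911 Ω
Net reactance X = X_L − X_C = -312.9 Ω
Z = 1200 − j312.9 Ω
|Z| = √(1200² + 312.9²) = 1240 Ω
I = V/|Z| = 1.895 mA
V_L = I·|Z_L| = 0.001895 × 1598 = 3.029 V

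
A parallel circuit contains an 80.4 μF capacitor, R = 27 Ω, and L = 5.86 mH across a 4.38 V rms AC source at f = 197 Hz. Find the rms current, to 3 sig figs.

ω = 2πf = 1238 rad/s
X_L = ωL = 7.25 Ω
X_C = 1/(ωC) = 10.0 Ω
Parallel: admittances add. Y = 1/R + 1/(jωL) + jωC
Y = (0.0370 − j0.0383) S
|Y| = 0.0533 S → |Z| = 1/|Y| = 18.8 Ω, ∠Z = −∠Y = 46.0°
I = V/|Z| = 4.38/18.8 = 234 mA

234 mA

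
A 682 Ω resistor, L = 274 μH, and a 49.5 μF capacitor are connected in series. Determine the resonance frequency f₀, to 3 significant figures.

1.37 kHz

ω₀ = 1/√(LC) = 1/√(0.000274 × 4.95e-05) = 8587 rad/s
f₀ = ω₀/(2π) = 1.37 kHz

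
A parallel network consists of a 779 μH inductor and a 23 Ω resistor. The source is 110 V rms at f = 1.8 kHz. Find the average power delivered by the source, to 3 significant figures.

526 W

ω = 2πf = 11310 rad/s
X_L = ωL = 8.81 Ω
Parallel: admittances add. Y = 1/R + 1/(jωL)
Y = (0.0435 − j0.114) S
|Y| = 0.122 S → |Z| = 1/|Y| = 8.23 Ω, ∠Z = −∠Y = 69.0°
I = V/|Z| = 13.4 A
P = VI cos φ = 110 × 13.4 × cos(69.0°) = 526 W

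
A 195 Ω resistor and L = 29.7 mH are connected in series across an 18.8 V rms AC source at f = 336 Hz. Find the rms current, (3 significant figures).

ω = 2πf = 2111 rad/s
X_L = ωL = 62.7 Ω
Z = 195 + j62.7 Ω
|Z| = √(195² + 62.7²) = 205 Ω
I = V/|Z| = 18.8/205 = 91.8 mA

91.8 mA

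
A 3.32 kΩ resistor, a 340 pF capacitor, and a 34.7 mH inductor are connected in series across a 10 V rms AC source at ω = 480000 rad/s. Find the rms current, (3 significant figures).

X_L = ωL = 16700 Ω
X_C = 1/(ωC) = 6130 Ω
Net reactance X = X_L − X_C = 10500 Ω
Z = 3320 + j10500 Ω
|Z| = √(3320² + 10500²) = 11000 Ω
I = V/|Z| = 10/11000 = 906 μA

906 μA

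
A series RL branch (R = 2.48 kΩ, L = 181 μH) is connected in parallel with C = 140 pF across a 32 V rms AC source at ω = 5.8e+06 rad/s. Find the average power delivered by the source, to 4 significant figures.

X_L = ωL = 1050 Ω
X_C = 1/(ωC) = 1232 Ω
Branch 1 (R+jX_L): Z₁ = 2480 + j1050 Ω, |Z₁| = 2693 Ω
Branch 2 (−jX_C): Z₂ = −j1232 Ω
Parallel: Z = Z₁Z₂/(Z₁+Z₂), |Z| = 1334 Ω, ∠Z = -62.87°
I = V/|Z| = 23.99 mA
P = VI cos φ = 32 × 0.02399 × cos(-62.87°) = 350.2 mW

350.2 mW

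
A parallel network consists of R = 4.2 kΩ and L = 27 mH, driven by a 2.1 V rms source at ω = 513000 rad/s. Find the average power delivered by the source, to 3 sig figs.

X_L = ωL = 13900 Ω
Parallel: admittances add. Y = 1/R + 1/(jωL)
Y = (0.000238 − j7.22e-05) S
|Y| = 0.000249 S → |Z| = 1/|Y| = 4020 Ω, ∠Z = −∠Y = 16.9°
I = V/|Z| = 522 μA
P = VI cos φ = 2.1 × 0.000522 × cos(16.9°) = 1.05 mW

1.05 mW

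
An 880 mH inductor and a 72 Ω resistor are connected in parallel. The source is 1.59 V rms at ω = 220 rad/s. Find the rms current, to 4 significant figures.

23.56 mA

X_L = ωL = 193.6 Ω
Parallel: admittances add. Y = 1/R + 1/(jωL)
Y = (0.01389 − j0.005165) S
|Y| = 0.01482 S → |Z| = 1/|Y| = 67.48 Ω, ∠Z = −∠Y = 20.40°
I = V/|Z| = 1.59/67.48 = 23.56 mA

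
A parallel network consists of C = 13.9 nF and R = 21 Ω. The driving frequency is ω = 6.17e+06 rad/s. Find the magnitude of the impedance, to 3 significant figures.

10.2 Ω

X_C = 1/(ωC) = 11.7 Ω
Parallel: admittances add. Y = 1/R + jωC
Y = (0.0476 + j0.0858) S
|Y| = 0.0981 S → |Z| = 1/|Y| = 10.2 Ω, ∠Z = −∠Y = -61.0°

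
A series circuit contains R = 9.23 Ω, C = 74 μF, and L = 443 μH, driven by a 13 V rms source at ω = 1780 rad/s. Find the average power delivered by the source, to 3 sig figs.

11.9 W

X_L = ωL = 0.789 Ω
X_C = 1/(ωC) = 7.59 Ω
Net reactance X = X_L − X_C = -6.80 Ω
Z = 9.23 − j6.80 Ω
|Z| = √(9.23² + 6.80²) = 11.5 Ω
∠Z = arctan(-6.80/9.23) = -36.4°
I = V/|Z| = 1.13 A
P = VI cos φ = 13 × 1.13 × cos(-36.4°) = 11.9 W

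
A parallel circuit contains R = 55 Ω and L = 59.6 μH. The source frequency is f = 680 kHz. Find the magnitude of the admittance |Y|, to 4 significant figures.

ω = 2πf = 4.273e+06 rad/s
X_L = ωL = 254.6 Ω
Parallel: admittances add. Y = 1/R + 1/(jωL)
Y = (0.01818 − j0.003927) S
|Y| = 0.01860 S → |Z| = 1/|Y| = 53.76 Ω, ∠Z = −∠Y = 12.19°

18.60 mS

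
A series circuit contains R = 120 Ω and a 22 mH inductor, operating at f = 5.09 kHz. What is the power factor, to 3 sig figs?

ω = 2πf = 31980 rad/s
X_L = ωL = 704 Ω
Z = 120 + j704 Ω
|Z| = √(120² + 704²) = 714 Ω
∠Z = arctan(704/120) = 80.3°
cos φ = cos(80.3°) = 0.168

0.168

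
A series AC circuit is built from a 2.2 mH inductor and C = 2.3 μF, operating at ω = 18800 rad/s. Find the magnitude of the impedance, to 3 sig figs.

18.2 Ω

X_L = ωL = 41.4 Ω
X_C = 1/(ωC) = 23.1 Ω
Net reactance X = X_L − X_C = 18.2 Ω
Z = j18.2 Ω
|Z| = √(0² + 18.2²) = 18.2 Ω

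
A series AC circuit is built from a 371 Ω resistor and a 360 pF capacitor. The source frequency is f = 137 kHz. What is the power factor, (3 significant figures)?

0.114

ω = 2πf = 860800 rad/s
X_C = 1/(ωC) = 3230 Ω
Z = 371 − j3230 Ω
|Z| = √(371² + 3230²) = 3250 Ω
∠Z = arctan(-3230/371) = -83.4°
cos φ = cos(-83.4°) = 0.114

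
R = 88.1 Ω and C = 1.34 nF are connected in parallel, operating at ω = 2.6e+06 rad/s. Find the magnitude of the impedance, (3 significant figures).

84.2 Ω

X_C = 1/(ωC) = 287 Ω
Parallel: admittances add. Y = 1/R + jωC
Y = (0.0114 + j0.00348) S
|Y| = 0.0119 S → |Z| = 1/|Y| = 84.2 Ω, ∠Z = −∠Y = -17.1°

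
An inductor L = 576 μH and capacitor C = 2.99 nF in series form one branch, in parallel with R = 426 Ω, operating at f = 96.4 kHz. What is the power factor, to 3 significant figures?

0.431

ω = 2πf = 605700 rad/s
X_L = ωL = 349 Ω
X_C = 1/(ωC) = 552 Ω
Branch 1: Z₁ = R = 426 Ω
Branch 2 (series LC): Z₂ = j(X_L − X_C) = −j203 Ω
Parallel: Z = Z₁Z₂/(Z₁+Z₂), |Z| = 183 Ω, ∠Z = -64.5°
cos φ = cos(-64.5°) = 0.431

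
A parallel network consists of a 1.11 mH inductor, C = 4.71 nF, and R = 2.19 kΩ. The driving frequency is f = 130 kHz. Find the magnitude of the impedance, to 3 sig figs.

ω = 2πf = 816800 rad/s
X_L = ωL = 907 Ω
X_C = 1/(ωC) = 260 Ω
Parallel: admittances add. Y = 1/R + 1/(jωL) + jωC
Y = (0.000457 + j0.00274) S
|Y| = 0.00278 S → |Z| = 1/|Y| = 359 Ω, ∠Z = −∠Y = -80.6°

359 Ω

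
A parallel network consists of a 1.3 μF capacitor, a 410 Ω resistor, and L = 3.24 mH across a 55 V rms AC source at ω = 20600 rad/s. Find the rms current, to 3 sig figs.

X_L = ωL = 66.7 Ω
X_C = 1/(ωC) = 37.3 Ω
Parallel: admittances add. Y = 1/R + 1/(jωL) + jωC
Y = (0.00244 + j0.0118) S
|Y| = 0.0120 S → |Z| = 1/|Y| = 83.0 Ω, ∠Z = −∠Y = -78.3°
I = V/|Z| = 55/83.0 = 663 mA

663 mA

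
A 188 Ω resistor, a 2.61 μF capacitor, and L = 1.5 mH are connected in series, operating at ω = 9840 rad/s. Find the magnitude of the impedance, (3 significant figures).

X_L = ωL = 14.8 Ω
X_C = 1/(ωC) = 38.9 Ω
Net reactance X = X_L − X_C = -24.2 Ω
Z = 188 − j24.2 Ω
|Z| = √(188² + 24.2²) = 190 Ω

190 Ω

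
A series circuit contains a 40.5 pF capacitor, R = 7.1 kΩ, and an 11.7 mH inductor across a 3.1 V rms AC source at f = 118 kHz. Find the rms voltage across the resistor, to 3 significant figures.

0.859 V

ω = 2πf = 741400 rad/s
X_L = ωL = 8670 Ω
X_C = 1/(ωC) = 33300 Ω
Net reactance X = X_L − X_C = -24600 Ω
Z = 7100 − j24600 Ω
|Z| = √(7100² + 24600²) = 25600 Ω
I = V/|Z| = 121 μA
V_R = I·|Z_R| = 0.000121 × 7100 = 0.859 V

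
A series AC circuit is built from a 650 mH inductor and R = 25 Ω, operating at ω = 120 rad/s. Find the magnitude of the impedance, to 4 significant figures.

81.91 Ω

X_L = ωL = 78.00 Ω
Z = 25.00 + j78.00 Ω
|Z| = √(25.00² + 78.00²) = 81.91 Ω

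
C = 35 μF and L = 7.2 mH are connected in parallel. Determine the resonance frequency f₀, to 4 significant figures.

ω₀ = 1/√(LC) = 1/√(0.0072 × 3.5e-05) = 1992 rad/s
f₀ = ω₀/(2π) = 317.0 Hz

317.0 Hz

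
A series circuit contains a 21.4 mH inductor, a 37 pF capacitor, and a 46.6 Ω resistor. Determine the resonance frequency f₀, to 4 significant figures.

178.9 kHz

ω₀ = 1/√(LC) = 1/√(0.0214 × 3.7e-11) = 1.124e+06 rad/s
f₀ = ω₀/(2π) = 178.9 kHz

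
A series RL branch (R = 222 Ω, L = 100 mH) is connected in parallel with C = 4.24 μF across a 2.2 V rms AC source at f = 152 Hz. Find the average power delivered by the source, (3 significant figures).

ω = 2πf = 955.0 rad/s
X_L = ωL = 95.5 Ω
X_C = 1/(ωC) = 247 Ω
Branch 1 (R+jX_L): Z₁ = 222 + j95.5 Ω, |Z₁| = 242 Ω
Branch 2 (−jX_C): Z₂ = −j247 Ω
Parallel: Z = Z₁Z₂/(Z₁+Z₂), |Z| = 222 Ω, ∠Z = -32.4°
I = V/|Z| = 9.91 mA
P = VI cos φ = 2.2 × 0.00991 × cos(-32.4°) = 18.4 mW

18.4 mW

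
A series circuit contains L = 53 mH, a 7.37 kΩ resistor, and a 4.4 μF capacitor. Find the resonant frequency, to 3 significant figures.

330 Hz

ω₀ = 1/√(LC) = 1/√(0.053 × 4.4e-06) = 2071 rad/s
f₀ = ω₀/(2π) = 330 Hz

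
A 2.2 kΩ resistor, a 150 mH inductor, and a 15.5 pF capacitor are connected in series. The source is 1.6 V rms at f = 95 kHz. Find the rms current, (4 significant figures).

ω = 2πf = 596900 rad/s
X_L = ωL = 89540 Ω
X_C = 1/(ωC) = 108100 Ω
Net reactance X = X_L − X_C = -18550 Ω
Z = 2200 − j18550 Ω
|Z| = √(2200² + 18550²) = 18680 Ω
I = V/|Z| = 1.6/18680 = 85.66 μA

85.66 μA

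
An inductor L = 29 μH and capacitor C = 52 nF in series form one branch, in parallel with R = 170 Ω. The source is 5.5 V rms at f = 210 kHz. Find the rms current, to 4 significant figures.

ω = 2πf = 1.319e+06 rad/s
X_L = ωL = 38.26 Ω
X_C = 1/(ωC) = 14.57 Ω
Branch 1: Z₁ = R = 170.0 Ω
Branch 2 (series LC): Z₂ = j(X_L − X_C) = j23.69 Ω
Parallel: Z = Z₁Z₂/(Z₁+Z₂), |Z| = 23.46 Ω, ∠Z = 82.07°
I = V/|Z| = 5.5/23.46 = 234.4 mA

234.4 mA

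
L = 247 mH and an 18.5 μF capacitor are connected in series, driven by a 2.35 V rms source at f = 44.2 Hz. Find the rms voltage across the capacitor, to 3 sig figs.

3.63 V

ω = 2πf = 277.7 rad/s
X_L = ωL = 68.6 Ω
X_C = 1/(ωC) = 195 Ω
Net reactance X = X_L − X_C = -126 Ω
Z = − j126 Ω
|Z| = √(0² + 126²) = 126 Ω
I = V/|Z| = 18.6 mA
V_C = I·|Z_C| = 0.0186 × 195 = 3.63 V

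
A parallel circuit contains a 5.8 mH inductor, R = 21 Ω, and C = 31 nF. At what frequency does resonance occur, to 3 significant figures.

11.9 kHz

ω₀ = 1/√(LC) = 1/√(0.0058 × 3.1e-08) = 74580 rad/s
f₀ = ω₀/(2π) = 11.9 kHz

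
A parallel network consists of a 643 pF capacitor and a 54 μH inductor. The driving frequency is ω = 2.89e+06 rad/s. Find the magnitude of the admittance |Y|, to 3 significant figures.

4.55 mS

X_L = ωL = 156 Ω
X_C = 1/(ωC) = 538 Ω
Parallel: admittances add. Y = 1/(jωL) + jωC
Y = (0 − j0.00455) S
|Y| = 0.00455 S → |Z| = 1/|Y| = 220 Ω, ∠Z = −∠Y = 90.0°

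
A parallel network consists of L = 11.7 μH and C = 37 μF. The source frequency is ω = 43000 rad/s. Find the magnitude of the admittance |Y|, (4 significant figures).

X_L = ωL = 0.5031 Ω
X_C = 1/(ωC) = 0.6285 Ω
Parallel: admittances add. Y = 1/(jωL) + jωC
Y = (0 − j0.3967) S
|Y| = 0.3967 S → |Z| = 1/|Y| = 2.521 Ω, ∠Z = −∠Y = 90.00°

396.7 mS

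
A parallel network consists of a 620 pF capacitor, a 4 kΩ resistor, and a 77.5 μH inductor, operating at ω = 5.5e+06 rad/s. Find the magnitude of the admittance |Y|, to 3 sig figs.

1.09 mS

X_L = ωL = 426 Ω
X_C = 1/(ωC) = 293 Ω
Parallel: admittances add. Y = 1/R + 1/(jωL) + jωC
Y = (0.000250 + j0.00106) S
|Y| = 0.00109 S → |Z| = 1/|Y| = 915 Ω, ∠Z = −∠Y = -76.8°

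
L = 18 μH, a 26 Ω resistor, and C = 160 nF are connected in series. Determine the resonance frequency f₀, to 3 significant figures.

ω₀ = 1/√(LC) = 1/√(1.8e-05 × 1.6e-07) = 589300 rad/s
f₀ = ω₀/(2π) = 93.8 kHz

93.8 kHz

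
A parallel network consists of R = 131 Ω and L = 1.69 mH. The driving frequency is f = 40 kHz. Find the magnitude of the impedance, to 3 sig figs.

125 Ω

ω = 2πf = 251300 rad/s
X_L = ωL = 425 Ω
Parallel: admittances add. Y = 1/R + 1/(jωL)
Y = (0.00763 − j0.00235) S
|Y| = 0.00799 S → |Z| = 1/|Y| = 125 Ω, ∠Z = −∠Y = 17.1°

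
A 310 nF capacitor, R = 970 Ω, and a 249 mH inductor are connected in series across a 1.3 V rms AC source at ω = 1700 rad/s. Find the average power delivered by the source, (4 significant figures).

526.4 μW

X_L = ωL = 423.3 Ω
X_C = 1/(ωC) = 1898 Ω
Net reactance X = X_L − X_C = -1474 Ω
Z = 970.0 − j1474 Ω
|Z| = √(970.0² + 1474²) = 1765 Ω
∠Z = arctan(-1474/970.0) = -56.66°
I = V/|Z| = 736.7 μA
P = VI cos φ = 1.3 × 0.0007367 × cos(-56.66°) = 526.4 μW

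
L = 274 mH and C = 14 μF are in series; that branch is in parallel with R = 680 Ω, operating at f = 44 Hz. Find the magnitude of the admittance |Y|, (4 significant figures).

5.670 mS

ω = 2πf = 276.5 rad/s
X_L = ωL = 75.75 Ω
X_C = 1/(ωC) = 258.4 Ω
Branch 1: Z₁ = R = 680.0 Ω
Branch 2 (series LC): Z₂ = j(X_L − X_C) = −j182.6 Ω
Parallel: Z = Z₁Z₂/(Z₁+Z₂), |Z| = 176.4 Ω, ∠Z = -74.97°
|Y| = 1/|Z| = 5.670 mS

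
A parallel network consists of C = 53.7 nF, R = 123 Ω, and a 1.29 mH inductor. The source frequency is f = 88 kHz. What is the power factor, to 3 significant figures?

0.276

ω = 2πf = 552900 rad/s
X_L = ωL = 713 Ω
X_C = 1/(ωC) = 33.7 Ω
Parallel: admittances add. Y = 1/R + 1/(jωL) + jωC
Y = (0.00813 + j0.0283) S
|Y| = 0.0294 S → |Z| = 1/|Y| = 34.0 Ω, ∠Z = −∠Y = -74.0°
cos φ = cos(-74.0°) = 0.276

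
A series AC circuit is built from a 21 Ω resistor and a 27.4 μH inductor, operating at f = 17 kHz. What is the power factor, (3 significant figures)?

ω = 2πf = 106800 rad/s
X_L = ωL = 2.93 Ω
Z = 21.0 + j2.93 Ω
|Z| = √(21.0² + 2.93²) = 21.2 Ω
∠Z = arctan(2.93/21.0) = 7.93°
cos φ = cos(7.93°) = 0.990

0.990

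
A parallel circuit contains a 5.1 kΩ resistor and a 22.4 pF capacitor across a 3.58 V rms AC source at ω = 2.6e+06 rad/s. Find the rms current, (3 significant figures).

X_C = 1/(ωC) = 17200 Ω
Parallel: admittances add. Y = 1/R + jωC
Y = (0.000196 + j5.82e-05) S
|Y| = 0.000205 S → |Z| = 1/|Y| = 4890 Ω, ∠Z = −∠Y = -16.5°
I = V/|Z| = 3.58/4890 = 732 μA

732 μA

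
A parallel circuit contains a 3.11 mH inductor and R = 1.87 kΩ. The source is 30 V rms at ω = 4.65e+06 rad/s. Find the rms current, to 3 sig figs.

X_L = ωL = 14500 Ω
Parallel: admittances add. Y = 1/R + 1/(jωL)
Y = (0.000535 − j6.91e-05) S
|Y| = 0.000539 S → |Z| = 1/|Y| = 1850 Ω, ∠Z = −∠Y = 7.37°
I = V/|Z| = 30/1850 = 16.2 mA

16.2 mA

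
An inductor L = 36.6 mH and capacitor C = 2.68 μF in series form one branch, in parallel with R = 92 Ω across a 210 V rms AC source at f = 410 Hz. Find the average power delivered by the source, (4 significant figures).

479.3 W

ω = 2πf = 2576 rad/s
X_L = ωL = 94.29 Ω
X_C = 1/(ωC) = 144.8 Ω
Branch 1: Z₁ = R = 92.00 Ω
Branch 2 (series LC): Z₂ = j(X_L − X_C) = −j50.56 Ω
Parallel: Z = Z₁Z₂/(Z₁+Z₂), |Z| = 44.31 Ω, ∠Z = -61.21°
I = V/|Z| = 4.739 A
P = VI cos φ = 210 × 4.739 × cos(-61.21°) = 479.3 W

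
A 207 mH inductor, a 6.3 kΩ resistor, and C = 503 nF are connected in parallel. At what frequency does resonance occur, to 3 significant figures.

493 Hz

ω₀ = 1/√(LC) = 1/√(0.207 × 5.03e-07) = 3099 rad/s
f₀ = ω₀/(2π) = 493 Hz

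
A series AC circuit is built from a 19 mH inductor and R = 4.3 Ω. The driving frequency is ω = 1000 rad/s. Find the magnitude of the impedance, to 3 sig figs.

19.5 Ω

X_L = ωL = 19.0 Ω
Z = 4.30 + j19.0 Ω
|Z| = √(4.30² + 19.0²) = 19.5 Ω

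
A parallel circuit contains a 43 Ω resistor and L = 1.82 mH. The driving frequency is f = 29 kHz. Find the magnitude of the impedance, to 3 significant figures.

ω = 2πf = 182200 rad/s
X_L = ωL = 332 Ω
Parallel: admittances add. Y = 1/R + 1/(jωL)
Y = (0.0233 − j0.00302) S
|Y| = 0.0235 S → |Z| = 1/|Y| = 42.6 Ω, ∠Z = −∠Y = 7.39°

42.6 Ω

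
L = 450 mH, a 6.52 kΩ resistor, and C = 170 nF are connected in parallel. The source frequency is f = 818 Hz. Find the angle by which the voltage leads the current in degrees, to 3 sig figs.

-70.8°

ω = 2πf = 5140 rad/s
X_L = ωL = 2310 Ω
X_C = 1/(ωC) = 1140 Ω
Parallel: admittances add. Y = 1/R + 1/(jωL) + jωC
Y = (0.000153 + j0.000441) S
|Y| = 0.000467 S → |Z| = 1/|Y| = 2140 Ω, ∠Z = −∠Y = -70.8°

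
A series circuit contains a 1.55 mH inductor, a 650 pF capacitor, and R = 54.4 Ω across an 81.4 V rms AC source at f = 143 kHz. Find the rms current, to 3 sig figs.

251 mA

ω = 2πf = 898500 rad/s
X_L = ωL = 1390 Ω
X_C = 1/(ωC) = 1710 Ω
Net reactance X = X_L − X_C = -320 Ω
Z = 54.4 − j320 Ω
|Z| = √(54.4² + 320²) = 324 Ω
I = V/|Z| = 81.4/324 = 251 mA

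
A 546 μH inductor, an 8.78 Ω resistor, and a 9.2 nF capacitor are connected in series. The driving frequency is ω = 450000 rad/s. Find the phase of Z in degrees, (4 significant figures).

X_L = ωL = 245.7 Ω
X_C = 1/(ωC) = 241.5 Ω
Net reactance X = X_L − X_C = 4.154 Ω
Z = 8.780 + j4.154 Ω
|Z| = √(8.780² + 4.154²) = 9.713 Ω
∠Z = arctan(4.154/8.780) = 25.32°

25.32°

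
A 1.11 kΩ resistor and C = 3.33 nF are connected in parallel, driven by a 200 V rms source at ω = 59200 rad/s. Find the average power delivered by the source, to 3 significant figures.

X_C = 1/(ωC) = 5070 Ω
Parallel: admittances add. Y = 1/R + jωC
Y = (0.000901 + j0.000197) S
|Y| = 0.000922 S → |Z| = 1/|Y| = 1080 Ω, ∠Z = −∠Y = -12.3°
I = V/|Z| = 184 mA
P = VI cos φ = 200 × 0.184 × cos(-12.3°) = 36.0 W

36.0 W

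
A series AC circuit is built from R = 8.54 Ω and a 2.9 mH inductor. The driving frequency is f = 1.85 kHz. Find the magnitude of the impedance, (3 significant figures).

ω = 2πf = 11620 rad/s
X_L = ωL = 33.7 Ω
Z = 8.54 + j33.7 Ω
|Z| = √(8.54² + 33.7²) = 34.8 Ω

34.8 Ω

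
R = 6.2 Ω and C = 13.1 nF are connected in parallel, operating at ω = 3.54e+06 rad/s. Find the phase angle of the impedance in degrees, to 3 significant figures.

X_C = 1/(ωC) = 21.6 Ω
Parallel: admittances add. Y = 1/R + jωC
Y = (0.161 + j0.0464) S
|Y| = 0.168 S → |Z| = 1/|Y| = 5.96 Ω, ∠Z = −∠Y = -16.0°

-16.0°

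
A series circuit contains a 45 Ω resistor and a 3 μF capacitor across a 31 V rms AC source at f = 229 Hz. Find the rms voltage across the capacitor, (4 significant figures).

30.43 V

ω = 2πf = 1439 rad/s
X_C = 1/(ωC) = 231.7 Ω
Z = 45.00 − j231.7 Ω
|Z| = √(45.00² + 231.7²) = 236.0 Ω
I = V/|Z| = 131.4 mA
V_C = I·|Z_C| = 0.1314 × 231.7 = 30.43 V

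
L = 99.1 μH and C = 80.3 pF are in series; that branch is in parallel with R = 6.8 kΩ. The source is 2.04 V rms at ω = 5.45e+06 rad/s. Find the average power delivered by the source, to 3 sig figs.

X_L = ωL = 540 Ω
X_C = 1/(ωC) = 2290 Ω
Branch 1: Z₁ = R = 6800 Ω
Branch 2 (series LC): Z₂ = j(X_L − X_C) = −j1740 Ω
Parallel: Z = Z₁Z₂/(Z₁+Z₂), |Z| = 1690 Ω, ∠Z = -75.6°
I = V/|Z| = 1.21 mA
P = VI cos φ = 2.04 × 0.00121 × cos(-75.6°) = 612 μW

612 μW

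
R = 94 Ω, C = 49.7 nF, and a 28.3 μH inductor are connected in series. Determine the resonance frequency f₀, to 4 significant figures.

134.2 kHz

ω₀ = 1/√(LC) = 1/√(2.83e-05 × 4.97e-08) = 843200 rad/s
f₀ = ω₀/(2π) = 134.2 kHz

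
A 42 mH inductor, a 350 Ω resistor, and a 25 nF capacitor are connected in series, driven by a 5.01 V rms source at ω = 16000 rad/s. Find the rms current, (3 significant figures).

2.69 mA

X_L = ωL = 672 Ω
X_C = 1/(ωC) = 2500 Ω
Net reactance X = X_L − X_C = -1830 Ω
Z = 350 − j1830 Ω
|Z| = √(350² + 1830²) = 1860 Ω
I = V/|Z| = 5.01/1860 = 2.69 mA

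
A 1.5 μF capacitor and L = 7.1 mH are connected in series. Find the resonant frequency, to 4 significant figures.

1.542 kHz

ω₀ = 1/√(LC) = 1/√(0.0071 × 1.5e-06) = 9690 rad/s
f₀ = ω₀/(2π) = 1.542 kHz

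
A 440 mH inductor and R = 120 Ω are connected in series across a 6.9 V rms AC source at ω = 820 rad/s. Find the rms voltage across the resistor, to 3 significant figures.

X_L = ωL = 361 Ω
Z = 120 + j361 Ω
|Z| = √(120² + 361²) = 380 Ω
I = V/|Z| = 18.1 mA
V_R = I·|Z_R| = 0.0181 × 120 = 2.18 V

2.18 V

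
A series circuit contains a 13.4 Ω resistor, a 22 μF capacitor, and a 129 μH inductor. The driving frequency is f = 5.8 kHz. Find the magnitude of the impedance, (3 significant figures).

13.8 Ω

ω = 2πf = 36440 rad/s
X_L = ωL = 4.70 Ω
X_C = 1/(ωC) = 1.25 Ω
Net reactance X = X_L − X_C = 3.45 Ω
Z = 13.4 + j3.45 Ω
|Z| = √(13.4² + 3.45²) = 13.8 Ω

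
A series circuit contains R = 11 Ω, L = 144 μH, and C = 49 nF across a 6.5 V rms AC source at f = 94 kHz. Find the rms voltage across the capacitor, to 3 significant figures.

ω = 2πf = 590600 rad/s
X_L = ωL = 85.0 Ω
X_C = 1/(ωC) = 34.6 Ω
Net reactance X = X_L − X_C = 50.5 Ω
Z = 11.0 + j50.5 Ω
|Z| = √(11.0² + 50.5²) = 51.7 Ω
I = V/|Z| = 126 mA
V_C = I·|Z_C| = 0.126 × 34.6 = 4.35 V

4.35 V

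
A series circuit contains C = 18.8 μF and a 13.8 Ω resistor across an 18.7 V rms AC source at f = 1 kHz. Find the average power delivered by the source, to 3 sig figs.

18.4 W

ω = 2πf = 6283 rad/s
X_C = 1/(ωC) = 8.47 Ω
Z = 13.8 − j8.47 Ω
|Z| = √(13.8² + 8.47²) = 16.2 Ω
∠Z = arctan(-8.47/13.8) = -31.5°
I = V/|Z| = 1.16 A
P = VI cos φ = 18.7 × 1.16 × cos(-31.5°) = 18.4 W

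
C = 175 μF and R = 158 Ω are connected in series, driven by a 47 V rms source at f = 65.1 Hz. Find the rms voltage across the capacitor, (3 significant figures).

ω = 2πf = 409.0 rad/s
X_C = 1/(ωC) = 14.0 Ω
Z = 158 − j14.0 Ω
|Z| = √(158² + 14.0²) = 159 Ω
I = V/|Z| = 296 mA
V_C = I·|Z_C| = 0.296 × 14.0 = 4.14 V

4.14 V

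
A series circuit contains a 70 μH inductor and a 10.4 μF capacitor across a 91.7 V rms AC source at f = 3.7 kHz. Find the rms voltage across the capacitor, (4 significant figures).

ω = 2πf = 23250 rad/s
X_L = ωL = 1.627 Ω
X_C = 1/(ωC) = 4.136 Ω
Net reactance X = X_L − X_C = -2.509 Ω
Z = − j2.509 Ω
|Z| = √(0² + 2.509²) = 2.509 Ω
I = V/|Z| = 36.55 A
V_C = I·|Z_C| = 36.55 × 4.136 = 151.2 V

151.2 V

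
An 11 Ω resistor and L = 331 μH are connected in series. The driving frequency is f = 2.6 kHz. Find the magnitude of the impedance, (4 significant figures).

12.26 Ω

ω = 2πf = 16340 rad/s
X_L = ωL = 5.407 Ω
Z = 11.00 + j5.407 Ω
|Z| = √(11.00² + 5.407²) = 12.26 Ω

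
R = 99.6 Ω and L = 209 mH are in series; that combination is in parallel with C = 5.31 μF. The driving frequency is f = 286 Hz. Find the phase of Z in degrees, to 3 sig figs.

ω = 2πf = 1797 rad/s
X_L = ωL = 376 Ω
X_C = 1/(ωC) = 105 Ω
Branch 1 (R+jX_L): Z₁ = 99.6 + j376 Ω, |Z₁| = 389 Ω
Branch 2 (−jX_C): Z₂ = −j105 Ω
Parallel: Z = Z₁Z₂/(Z₁+Z₂), |Z| = 141 Ω, ∠Z = -84.7°

-84.7°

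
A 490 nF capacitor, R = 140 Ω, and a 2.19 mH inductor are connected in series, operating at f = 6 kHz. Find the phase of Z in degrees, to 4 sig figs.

11.48°

ω = 2πf = 37700 rad/s
X_L = ωL = 82.56 Ω
X_C = 1/(ωC) = 54.13 Ω
Net reactance X = X_L − X_C = 28.43 Ω
Z = 140.0 + j28.43 Ω
|Z| = √(140.0² + 28.43²) = 142.9 Ω
∠Z = arctan(28.43/140.0) = 11.48°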